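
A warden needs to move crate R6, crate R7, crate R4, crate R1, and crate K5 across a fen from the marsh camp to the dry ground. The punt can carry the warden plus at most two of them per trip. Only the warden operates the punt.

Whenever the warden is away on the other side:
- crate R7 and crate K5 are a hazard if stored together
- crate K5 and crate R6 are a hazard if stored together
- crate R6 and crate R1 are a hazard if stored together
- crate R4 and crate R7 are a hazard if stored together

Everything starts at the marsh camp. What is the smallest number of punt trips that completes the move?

Counting alone: the warden can take at most 2 across per trip to the dry ground, so moving all 5 needs at least 3 loaded trips out, with a return between consecutive ones — at least 5 crossings.
The safety rule pushes this higher. Following every safe sequence of crossings, the most of the 5 that can be at the dry ground as the punt arrives there on crossing 5 is 4 — never all 5.
So no plan with fewer than 7 crossings exists, and this one achieves 7:
1. Warden goes to the dry ground with crate R6 and crate R7.  [the marsh camp: crate K5, crate R1, crate R4 | the dry ground: crate R6, crate R7]
2. Warden goes back to the marsh camp alone.  [the marsh camp: crate K5, crate R1, crate R4 | the dry ground: crate R6, crate R7]
3. Warden goes to the dry ground with crate R4.  [the marsh camp: crate K5, crate R1 | the dry ground: crate R4, crate R6, crate R7]
4. Warden goes back to the marsh camp with crate R7.  [the marsh camp: crate K5, crate R1, crate R7 | the dry ground: crate R4, crate R6]
5. Warden goes to the dry ground with crate K5 and crate R1.  [the marsh camp: crate R7 | the dry ground: crate K5, crate R1, crate R4, crate R6]
6. Warden goes back to the marsh camp with crate R6.  [the marsh camp: crate R6, crate R7 | the dry ground: crate K5, crate R1, crate R4]
7. Warden goes to the dry ground with crate R6 and crate R7.  [the marsh camp: — | the dry ground: crate K5, crate R1, crate R4, crate R6, crate R7]

7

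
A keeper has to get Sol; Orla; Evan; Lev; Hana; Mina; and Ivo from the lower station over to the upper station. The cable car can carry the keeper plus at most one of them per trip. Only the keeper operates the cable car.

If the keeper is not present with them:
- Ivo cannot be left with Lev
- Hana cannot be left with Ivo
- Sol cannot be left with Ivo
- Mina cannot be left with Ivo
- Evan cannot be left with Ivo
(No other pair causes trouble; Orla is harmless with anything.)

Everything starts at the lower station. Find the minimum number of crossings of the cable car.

impossible

Following every safe sequence of crossings from the start, the most of the 7 that can be at the upper station as the cable car arrives there on crossings 1, 3, 5 is 1, 2, 3 respectively; the best ever achieved is 3 of 7.
From crossing 7 on, no configuration arises that was not already reachable earlier: only 26 distinct safe configurations (who is on which side, and where the cable car is) can ever be reached, none of them has everyone across, and every continuation just revisits them. So no valid plan exists.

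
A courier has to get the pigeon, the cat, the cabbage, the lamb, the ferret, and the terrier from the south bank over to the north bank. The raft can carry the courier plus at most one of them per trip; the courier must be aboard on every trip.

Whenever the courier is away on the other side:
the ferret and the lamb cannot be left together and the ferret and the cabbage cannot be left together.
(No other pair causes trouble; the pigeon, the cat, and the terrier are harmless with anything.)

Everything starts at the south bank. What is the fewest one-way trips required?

Counting alone: the courier can take at most 1 across per trip to the north bank, so moving all 6 needs at least 6 loaded trips out, with a return between consecutive ones — at least 11 crossings.
The safety rule pushes this higher. Following every safe sequence of crossings, the most of the 6 that can be at the north bank as the raft arrives there on crossing 11 is 5 — never all 6.
So no plan with fewer than 13 crossings exists, and this one achieves 13:
1. Courier goes to the north bank with the ferret.  [the south bank: the cabbage, the cat, the lamb, the pigeon, the terrier | the north bank: the ferret]
2. Courier goes back to the south bank alone.  [the south bank: the cabbage, the cat, the lamb, the pigeon, the terrier | the north bank: the ferret]
3. Courier goes to the north bank with the pigeon.  [the south bank: the cabbage, the cat, the lamb, the terrier | the north bank: the ferret, the pigeon]
4. Courier goes back to the south bank alone.  [the south bank: the cabbage, the cat, the lamb, the terrier | the north bank: the ferret, the pigeon]
5. Courier goes to the north bank with the cat.  [the south bank: the cabbage, the lamb, the terrier | the north bank: the cat, the ferret, the pigeon]
6. Courier goes back to the south bank alone.  [the south bank: the cabbage, the lamb, the terrier | the north bank: the cat, the ferret, the pigeon]
7. Courier goes to the north bank with the cabbage.  [the south bank: the lamb, the terrier | the north bank: the cabbage, the cat, the ferret, the pigeon]
8. Courier goes back to the south bank with the ferret.  [the south bank: the ferret, the lamb, the terrier | the north bank: the cabbage, the cat, the pigeon]
9. Courier goes to the north bank with the lamb.  [the south bank: the ferret, the terrier | the north bank: the cabbage, the cat, the lamb, the pigeon]
10. Courier goes back to the south bank alone.  [the south bank: the ferret, the terrier | the north bank: the cabbage, the cat, the lamb, the pigeon]
11. Courier goes to the north bank with the terrier.  [the south bank: the ferret | the north bank: the cabbage, the cat, the lamb, the pigeon, the terrier]
12. Courier goes back to the south bank alone.  [the south bank: the ferret | the north bank: the cabbage, the cat, the lamb, the pigeon, the terrier]
13. Courier goes to the north bank with the ferret.  [the south bank: — | the north bank: the cabbage, the cat, the ferret, the lamb, the pigeon, the terrier]

13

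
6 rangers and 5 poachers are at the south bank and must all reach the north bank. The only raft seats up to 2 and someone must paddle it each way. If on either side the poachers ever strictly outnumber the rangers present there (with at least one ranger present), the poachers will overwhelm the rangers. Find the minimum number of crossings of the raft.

19

Counting alone: each trip to the north bank takes at most 2 across and each return brings at least 1 back, so after t trips out (and t−1 returns) at most 2t − (t−1) of the 11 are across; that first reaches 11 at t = 10, so at least 19 crossings are needed.
The plan below uses exactly 19 crossings, so it is optimal:
1. 2 poachers → the north bank.  (the south bank: 6R 3P; the north bank: 0R 2P)
2. 1 poacher ← the south bank.  (the south bank: 6R 4P; the north bank: 0R 1P)
3. 2 poachers → the north bank.  (the south bank: 6R 2P; the north bank: 0R 3P)
4. 1 poacher ← the south bank.  (the south bank: 6R 3P; the north bank: 0R 2P)
5. 2 rangers → the north bank.  (the south bank: 4R 3P; the north bank: 2R 2P)
6. 1 poacher ← the south bank.  (the south bank: 4R 4P; the north bank: 2R 1P)
7. 1 ranger and 1 poacher → the north bank.  (the south bank: 3R 3P; the north bank: 3R 2P)
8. 1 ranger ← the south bank.  (the south bank: 4R 3P; the north bank: 2R 2P)
9. 1 ranger and 1 poacher → the north bank.  (the south bank: 3R 2P; the north bank: 3R 3P)
10. 1 poacher ← the south bank.  (the south bank: 3R 3P; the north bank: 3R 2P)
11. 1 ranger and 1 poacher → the north bank.  (the south bank: 2R 2P; the north bank: 4R 3P)
12. 1 ranger ← the south bank.  (the south bank: 3R 2P; the north bank: 3R 3P)
13. 1 ranger and 1 poacher → the north bank.  (the south bank: 2R 1P; the north bank: 4R 4P)
14. 1 poacher ← the south bank.  (the south bank: 2R 2P; the north bank: 4R 3P)
15. 1 ranger and 1 poacher → the north bank.  (the south bank: 1R 1P; the north bank: 5R 4P)
16. 1 ranger ← the south bank.  (the south bank: 2R 1P; the north bank: 4R 4P)
17. 1 ranger and 1 poacher → the north bank.  (the south bank: 1R 0P; the north bank: 5R 5P)
18. 1 poacher ← the south bank.  (the south bank: 1R 1P; the north bank: 5R 4P)
19. 1 ranger and 1 poacher → the north bank.  (the south bank: 0R 0P; the north bank: 6R 5P)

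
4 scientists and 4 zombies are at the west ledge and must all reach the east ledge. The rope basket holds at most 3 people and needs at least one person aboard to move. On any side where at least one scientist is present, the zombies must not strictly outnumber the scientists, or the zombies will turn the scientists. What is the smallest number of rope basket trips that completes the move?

9

Counting alone: each trip to the east ledge takes at most 3 across and each return brings at least 1 back, so after t trips out (and t−1 returns) at most 3t − (t−1) of the 8 are across; that first reaches 8 at t = 4, so at least 7 crossings are needed.
The safety rule pushes this higher. Following every safe sequence of crossings, the most of the 8 that can be at the east ledge as the rope basket arrives there on crossing 7 is 7 — never all 8.
So no plan with fewer than 9 crossings exists, and this one achieves 9:
1. 2 zombies → the east ledge.  (the west ledge: 4S 2Z; the east ledge: 0S 2Z)
2. 1 zombie ← the west ledge.  (the west ledge: 4S 3Z; the east ledge: 0S 1Z)
3. 3 zombies → the east ledge.  (the west ledge: 4S 0Z; the east ledge: 0S 4Z)
4. 1 zombie ← the west ledge.  (the west ledge: 4S 1Z; the east ledge: 0S 3Z)
5. 3 scientists → the east ledge.  (the west ledge: 1S 1Z; the east ledge: 3S 3Z)
6. 1 scientist and 1 zombie ← the west ledge.  (the west ledge: 2S 2Z; the east ledge: 2S 2Z)
7. 2 scientists → the east ledge.  (the west ledge: 0S 2Z; the east ledge: 4S 2Z)
8. 1 zombie ← the west ledge.  (the west ledge: 0S 3Z; the east ledge: 4S 1Z)
9. 3 zombies → the east ledge.  (the west ledge: 0S 0Z; the east ledge: 4S 4Z)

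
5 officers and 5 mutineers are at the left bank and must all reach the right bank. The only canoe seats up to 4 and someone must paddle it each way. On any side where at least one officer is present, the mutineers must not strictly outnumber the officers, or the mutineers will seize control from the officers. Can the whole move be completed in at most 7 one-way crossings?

Yes — this plan uses 7 crossings (≤ 7):
1. 2 mutineers → the right bank.  (the left bank: 5O 3M; the right bank: 0O 2M)
2. 1 mutineer ← the left bank.  (the left bank: 5O 4M; the right bank: 0O 1M)
3. 4 mutineers → the right bank.  (the left bank: 5O 0M; the right bank: 0O 5M)
4. 1 mutineer ← the left bank.  (the left bank: 5O 1M; the right bank: 0O 4M)
5. 4 officers → the right bank.  (the left bank: 1O 1M; the right bank: 4O 4M)
6. 1 officer and 1 mutineer ← the left bank.  (the left bank: 2O 2M; the right bank: 3O 3M)
7. 2 officers and 2 mutineers → the right bank.  (the left bank: 0O 0M; the right bank: 5O 5M)

Yes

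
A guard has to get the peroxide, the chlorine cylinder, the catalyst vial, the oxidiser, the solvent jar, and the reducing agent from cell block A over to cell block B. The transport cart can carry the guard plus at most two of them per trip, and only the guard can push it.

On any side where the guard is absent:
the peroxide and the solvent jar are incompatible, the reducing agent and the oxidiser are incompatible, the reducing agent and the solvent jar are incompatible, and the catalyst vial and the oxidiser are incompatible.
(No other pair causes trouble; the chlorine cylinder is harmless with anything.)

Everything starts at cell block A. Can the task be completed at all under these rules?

Yes

1. Guard goes to cell block B with the oxidiser and the solvent jar.
2. Guard goes back to cell block A alone.
3. Guard goes to cell block B with the chlorine cylinder and the peroxide.
4. Guard goes back to cell block A with the solvent jar.
5. Guard goes to cell block B with the catalyst vial and the reducing agent.
6. Guard goes back to cell block A with the oxidiser.
7. Guard goes to cell block B with the oxidiser and the solvent jar.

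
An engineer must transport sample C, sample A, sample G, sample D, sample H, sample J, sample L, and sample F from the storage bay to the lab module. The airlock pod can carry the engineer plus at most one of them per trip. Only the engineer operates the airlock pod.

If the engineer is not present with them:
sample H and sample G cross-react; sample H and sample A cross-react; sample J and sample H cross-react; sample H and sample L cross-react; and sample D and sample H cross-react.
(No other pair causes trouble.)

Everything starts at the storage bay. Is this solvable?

Following every safe sequence of crossings from the start, the most of the 8 that can be at the lab module as the airlock pod arrives there on crossings 1, 3, 5, 7 is 1, 2, 3, 4 respectively; the best ever achieved is 4 of 8.
From crossing 9 on, no configuration arises that was not already reachable earlier: only 52 distinct safe configurations (who is on which side, and where the airlock pod is) can ever be reached, none of them has everyone across, and every continuation just revisits them. So no valid plan exists.

No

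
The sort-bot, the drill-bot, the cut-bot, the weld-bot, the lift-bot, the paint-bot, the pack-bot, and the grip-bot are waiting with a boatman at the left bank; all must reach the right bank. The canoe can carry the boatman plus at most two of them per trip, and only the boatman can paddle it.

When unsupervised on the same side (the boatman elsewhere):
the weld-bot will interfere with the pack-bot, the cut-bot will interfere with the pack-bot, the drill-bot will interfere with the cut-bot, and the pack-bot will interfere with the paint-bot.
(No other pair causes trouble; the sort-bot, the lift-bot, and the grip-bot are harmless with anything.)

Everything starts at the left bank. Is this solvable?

1. Boatman goes to the right bank with the drill-bot and the pack-bot.
2. Boatman goes back to the left bank alone.
3. Boatman goes to the right bank with the sort-bot.
4. Boatman goes back to the left bank alone.
5. Boatman goes to the right bank with the grip-bot and the lift-bot.
6. Boatman goes back to the left bank alone.
7. Boatman goes to the right bank with the paint-bot and the weld-bot.
8. Boatman goes back to the left bank with the pack-bot.
9. Boatman goes to the right bank with the cut-bot and the pack-bot.

Yes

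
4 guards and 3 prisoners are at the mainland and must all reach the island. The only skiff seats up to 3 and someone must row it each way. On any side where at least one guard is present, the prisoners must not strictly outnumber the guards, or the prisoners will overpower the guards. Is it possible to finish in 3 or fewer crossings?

No

Counting alone: each trip to the island takes at most 3 across and each return brings at least 1 back, so after t trips out (and t−1 returns) at most 3t − (t−1) of the 7 are across; that first reaches 7 at t = 3, so at least 5 crossings are needed.
Since 3 < 5, 3 crossings cannot be enough. (The shortest complete plan in fact takes 5:)
1. 3 prisoners → the island.  (the mainland: 4G 0P; the island: 0G 3P)
2. 1 prisoner ← the mainland.  (the mainland: 4G 1P; the island: 0G 2P)
3. 3 guards → the island.  (the mainland: 1G 1P; the island: 3G 2P)
4. 1 guard ← the mainland.  (the mainland: 2G 1P; the island: 2G 2P)
5. 2 guards and 1 prisoner → the island.  (the mainland: 0G 0P; the island: 4G 3P)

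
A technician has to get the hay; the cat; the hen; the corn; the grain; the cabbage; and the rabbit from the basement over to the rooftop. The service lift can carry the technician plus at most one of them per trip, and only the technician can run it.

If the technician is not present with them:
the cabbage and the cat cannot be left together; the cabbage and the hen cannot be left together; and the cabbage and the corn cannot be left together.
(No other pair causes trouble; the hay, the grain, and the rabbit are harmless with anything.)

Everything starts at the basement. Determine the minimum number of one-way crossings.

impossible

Following every safe sequence of crossings from the start, the most of the 7 that can be at the rooftop as the service lift arrives there on crossings 1, 3, 5, 7, 9 is 1, 2, 3, 4, 5 respectively; the best ever achieved is 5 of 7.
From crossing 11 on, no configuration arises that was not already reachable earlier: only 72 distinct safe configurations (who is on which side, and where the service lift is) can ever be reached, none of them has everyone across, and every continuation just revisits them. So no valid plan exists.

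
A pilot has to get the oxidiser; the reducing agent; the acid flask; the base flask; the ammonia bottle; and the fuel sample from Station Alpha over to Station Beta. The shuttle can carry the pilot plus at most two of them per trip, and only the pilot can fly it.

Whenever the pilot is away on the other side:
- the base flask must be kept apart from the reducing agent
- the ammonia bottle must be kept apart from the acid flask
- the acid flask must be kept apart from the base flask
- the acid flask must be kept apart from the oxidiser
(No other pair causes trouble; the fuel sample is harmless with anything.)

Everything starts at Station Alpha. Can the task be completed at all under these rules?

Yes

1. Pilot goes to Station Beta with the acid flask and the reducing agent.  [Station Alpha: the ammonia bottle, the base flask, the fuel sample, the oxidiser | Station Beta: the acid flask, the reducing agent]
2. Pilot goes back to Station Alpha alone.  [Station Alpha: the ammonia bottle, the base flask, the fuel sample, the oxidiser | Station Beta: the acid flask, the reducing agent]
3. Pilot goes to Station Beta with the fuel sample.  [Station Alpha: the ammonia bottle, the base flask, the oxidiser | Station Beta: the acid flask, the fuel sample, the reducing agent]
4. Pilot goes back to Station Alpha alone.  [Station Alpha: the ammonia bottle, the base flask, the oxidiser | Station Beta: the acid flask, the fuel sample, the reducing agent]
5. Pilot goes to Station Beta with the ammonia bottle and the oxidiser.  [Station Alpha: the base flask | Station Beta: the acid flask, the ammonia bottle, the fuel sample, the oxidiser, the reducing agent]
6. Pilot goes back to Station Alpha with the acid flask.  [Station Alpha: the acid flask, the base flask | Station Beta: the ammonia bottle, the fuel sample, the oxidiser, the reducing agent]
7. Pilot goes to Station Beta with the acid flask and the base flask.  [Station Alpha: — | Station Beta: the acid flask, the ammonia bottle, the base flask, the fuel sample, the oxidiser, the reducing agent]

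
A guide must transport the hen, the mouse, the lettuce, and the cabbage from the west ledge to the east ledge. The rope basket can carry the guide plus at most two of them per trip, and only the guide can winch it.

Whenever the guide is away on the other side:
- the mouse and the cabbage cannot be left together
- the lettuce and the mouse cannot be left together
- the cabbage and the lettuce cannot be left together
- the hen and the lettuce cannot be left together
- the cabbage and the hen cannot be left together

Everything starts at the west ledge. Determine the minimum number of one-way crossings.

5

Counting alone: the guide can take at most 2 across per trip to the east ledge, so moving all 4 needs at least 2 loaded trips out, with a return between consecutive ones — at least 3 crossings.
The safety rule pushes this higher. Following every safe sequence of crossings, the most of the 4 that can be at the east ledge as the rope basket arrives there on crossing 3 is 3 — never all 4.
So no plan with fewer than 5 crossings exists, and this one achieves 5:
1. Guide goes to the east ledge with the cabbage and the lettuce.
2. Guide goes back to the west ledge with the lettuce.
3. Guide goes to the east ledge with the hen and the mouse.
4. Guide goes back to the west ledge with the cabbage.
5. Guide goes to the east ledge with the cabbage and the lettuce.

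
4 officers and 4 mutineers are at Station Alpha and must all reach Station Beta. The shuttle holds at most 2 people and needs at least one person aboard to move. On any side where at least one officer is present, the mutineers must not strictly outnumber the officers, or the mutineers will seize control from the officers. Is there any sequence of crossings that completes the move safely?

No

Following every safe sequence of crossings from the start, the most of the 8 that can be at Station Beta as the shuttle arrives there on crossings 1, 3, 5 is 2, 3, 4 respectively; the best ever achieved is 4 of 8.
From crossing 7 on, no configuration arises that was not already reachable earlier: only 11 distinct safe configurations (who is on which side, and where the shuttle is) can ever be reached, none of them has everyone across, and every continuation just revisits them. They are: 0 officers + 0 mutineers across (shuttle back at the start); 0 officers + 1 mutineer across (shuttle there); 0 officers + 1 mutineer across (shuttle back at the start); 0 officers + 2 mutineers across (shuttle there); 0 officers + 2 mutineers across (shuttle back at the start); 0 officers + 3 mutineers across (shuttle there); 0 officers + 3 mutineers across (shuttle back at the start); 0 officers + 4 mutineers across (shuttle there); 1 officer + 1 mutineer across (shuttle there); 1 officer + 1 mutineer across (shuttle back at the start); 2 officers + 2 mutineers across (shuttle there). So no valid plan exists.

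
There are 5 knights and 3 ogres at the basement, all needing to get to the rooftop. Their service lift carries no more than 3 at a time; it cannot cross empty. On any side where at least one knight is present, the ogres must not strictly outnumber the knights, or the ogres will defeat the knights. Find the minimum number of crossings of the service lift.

Counting alone: each trip to the rooftop takes at most 3 across and each return brings at least 1 back, so after t trips out (and t−1 returns) at most 3t − (t−1) of the 8 are across; that first reaches 8 at t = 4, so at least 7 crossings are needed.
The plan below uses exactly 7 crossings, so it is optimal:
1. 2 ogres → the rooftop.  (the basement: 5K 1O; the rooftop: 0K 2O)
2. 1 ogre ← the basement.  (the basement: 5K 2O; the rooftop: 0K 1O)
3. 2 knights and 1 ogre → the rooftop.  (the basement: 3K 1O; the rooftop: 2K 2O)
4. 1 ogre ← the basement.  (the basement: 3K 2O; the rooftop: 2K 1O)
5. 1 knight and 2 ogres → the rooftop.  (the basement: 2K 0O; the rooftop: 3K 3O)
6. 1 ogre ← the basement.  (the basement: 2K 1O; the rooftop: 3K 2O)
7. 2 knights and 1 ogre → the rooftop.  (the basement: 0K 0O; the rooftop: 5K 3O)

7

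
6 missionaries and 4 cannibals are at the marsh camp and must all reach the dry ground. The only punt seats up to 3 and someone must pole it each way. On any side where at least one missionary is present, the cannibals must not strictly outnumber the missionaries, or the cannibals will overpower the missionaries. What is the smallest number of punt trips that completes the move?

Counting alone: each trip to the dry ground takes at most 3 across and each return brings at least 1 back, so after t trips out (and t−1 returns) at most 3t − (t−1) of the 10 are across; that first reaches 10 at t = 5, so at least 9 crossings are needed.
The plan below uses exactly 9 crossings, so it is optimal:
1. 2 cannibals → the dry ground.  (the marsh camp: 6M 2C; the dry ground: 0M 2C)
2. 1 cannibal ← the marsh camp.  (the marsh camp: 6M 3C; the dry ground: 0M 1C)
3. 3 cannibals → the dry ground.  (the marsh camp: 6M 0C; the dry ground: 0M 4C)
4. 1 cannibal ← the marsh camp.  (the marsh camp: 6M 1C; the dry ground: 0M 3C)
5. 3 missionaries → the dry ground.  (the marsh camp: 3M 1C; the dry ground: 3M 3C)
6. 1 cannibal ← the marsh camp.  (the marsh camp: 3M 2C; the dry ground: 3M 2C)
7. 1 missionary and 2 cannibals → the dry ground.  (the marsh camp: 2M 0C; the dry ground: 4M 4C)
8. 1 cannibal ← the marsh camp.  (the marsh camp: 2M 1C; the dry ground: 4M 3C)
9. 2 missionaries and 1 cannibal → the dry ground.  (the marsh camp: 0M 0C; the dry ground: 6M 4C)

9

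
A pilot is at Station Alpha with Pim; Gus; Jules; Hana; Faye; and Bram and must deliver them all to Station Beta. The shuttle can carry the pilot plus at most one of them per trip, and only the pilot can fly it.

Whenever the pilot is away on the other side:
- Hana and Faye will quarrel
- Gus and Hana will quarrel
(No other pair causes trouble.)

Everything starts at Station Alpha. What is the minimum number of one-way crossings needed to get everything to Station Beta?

Counting alone: the pilot can take at most 1 across per trip to Station Beta, so moving all 6 needs at least 6 loaded trips out, with a return between consecutive ones — at least 11 crossings.
The safety rule pushes this higher. Following every safe sequence of crossings, the most of the 6 that can be at Station Beta as the shuttle arrives there on crossing 11 is 5 — never all 6.
So no plan with fewer than 13 crossings exists, and this one achieves 13:
1. Pilot goes to Station Beta with Hana.  [Station Alpha: Bram, Faye, Gus, Jules, Pim | Station Beta: Hana]
2. Pilot goes back to Station Alpha alone.  [Station Alpha: Bram, Faye, Gus, Jules, Pim | Station Beta: Hana]
3. Pilot goes to Station Beta with Pim.  [Station Alpha: Bram, Faye, Gus, Jules | Station Beta: Hana, Pim]
4. Pilot goes back to Station Alpha alone.  [Station Alpha: Bram, Faye, Gus, Jules | Station Beta: Hana, Pim]
5. Pilot goes to Station Beta with Gus.  [Station Alpha: Bram, Faye, Jules | Station Beta: Gus, Hana, Pim]
6. Pilot goes back to Station Alpha with Hana.  [Station Alpha: Bram, Faye, Hana, Jules | Station Beta: Gus, Pim]
7. Pilot goes to Station Beta with Faye.  [Station Alpha: Bram, Hana, Jules | Station Beta: Faye, Gus, Pim]
8. Pilot goes back to Station Alpha alone.  [Station Alpha: Bram, Hana, Jules | Station Beta: Faye, Gus, Pim]
9. Pilot goes to Station Beta with Jules.  [Station Alpha: Bram, Hana | Station Beta: Faye, Gus, Jules, Pim]
10. Pilot goes back to Station Alpha alone.  [Station Alpha: Bram, Hana | Station Beta: Faye, Gus, Jules, Pim]
11. Pilot goes to Station Beta with Bram.  [Station Alpha: Hana | Station Beta: Bram, Faye, Gus, Jules, Pim]
12. Pilot goes back to Station Alpha alone.  [Station Alpha: Hana | Station Beta: Bram, Faye, Gus, Jules, Pim]
13. Pilot goes to Station Beta with Hana.  [Station Alpha: — | Station Beta: Bram, Faye, Gus, Hana, Jules, Pim]

13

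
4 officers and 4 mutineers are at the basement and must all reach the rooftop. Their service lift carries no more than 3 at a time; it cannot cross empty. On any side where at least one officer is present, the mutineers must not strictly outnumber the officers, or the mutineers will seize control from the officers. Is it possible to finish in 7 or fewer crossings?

Counting alone: each trip to the rooftop takes at most 3 across and each return brings at least 1 back, so after t trips out (and t−1 returns) at most 3t − (t−1) of the 8 are across; that first reaches 8 at t = 4, so at least 7 crossings are needed.
The safety rule pushes this higher. Following every safe sequence of crossings, the most of the 8 that can be at the rooftop as the service lift arrives there on crossing 7 is 7 — never all 8.
So the move cannot be finished within 7 crossings. (The shortest complete plan takes 9:)
1. 2 mutineers → the rooftop.  (the basement: 4O 2M; the rooftop: 0O 2M)
2. 1 mutineer ← the basement.  (the basement: 4O 3M; the rooftop: 0O 1M)
3. 3 mutineers → the rooftop.  (the basement: 4O 0M; the rooftop: 0O 4M)
4. 1 mutineer ← the basement.  (the basement: 4O 1M; the rooftop: 0O 3M)
5. 3 officers → the rooftop.  (the basement: 1O 1M; the rooftop: 3O 3M)
6. 1 officer and 1 mutineer ← the basement.  (the basement: 2O 2M; the rooftop: 2O 2M)
7. 2 officers → the rooftop.  (the basement: 0O 2M; the rooftop: 4O 2M)
8. 1 mutineer ← the basement.  (the basement: 0O 3M; the rooftop: 4O 1M)
9. 3 mutineers → the rooftop.  (the basement: 0O 0M; the rooftop: 4O 4M)

No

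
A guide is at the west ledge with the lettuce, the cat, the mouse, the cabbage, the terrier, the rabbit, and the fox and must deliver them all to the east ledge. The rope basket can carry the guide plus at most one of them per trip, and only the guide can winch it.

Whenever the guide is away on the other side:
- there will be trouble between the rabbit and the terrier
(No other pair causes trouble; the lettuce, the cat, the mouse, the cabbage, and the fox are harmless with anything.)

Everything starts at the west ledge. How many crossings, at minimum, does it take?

Counting alone: the guide can take at most 1 across per trip to the east ledge, so moving all 7 needs at least 7 loaded trips out, with a return between consecutive ones — at least 13 crossings.
The plan below uses exactly 13 crossings, so it is optimal:
1. Guide goes to the east ledge with the terrier.
2. Guide goes back to the west ledge alone.
3. Guide goes to the east ledge with the lettuce.
4. Guide goes back to the west ledge alone.
5. Guide goes to the east ledge with the cat.
6. Guide goes back to the west ledge alone.
7. Guide goes to the east ledge with the mouse.
8. Guide goes back to the west ledge alone.
9. Guide goes to the east ledge with the cabbage.
10. Guide goes back to the west ledge alone.
11. Guide goes to the east ledge with the fox.
12. Guide goes back to the west ledge alone.
13. Guide goes to the east ledge with the rabbit.

13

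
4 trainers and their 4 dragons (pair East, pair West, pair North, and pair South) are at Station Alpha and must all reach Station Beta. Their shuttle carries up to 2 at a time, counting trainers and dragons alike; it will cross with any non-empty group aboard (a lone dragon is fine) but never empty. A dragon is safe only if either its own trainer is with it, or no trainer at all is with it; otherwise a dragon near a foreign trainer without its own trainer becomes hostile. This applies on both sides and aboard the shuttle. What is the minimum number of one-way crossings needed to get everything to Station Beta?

impossible

Following every safe sequence of crossings from the start, the most of the 8 that can be at Station Beta as the shuttle arrives there on crossings 1, 3, 5 is 2, 3, 4 respectively; the best ever achieved is 4 of 8.
From crossing 7 on, no configuration arises that was not already reachable earlier: only 44 distinct safe configurations (who is on which side, and where the shuttle is) can ever be reached, none of them has everyone across, and every continuation just revisits them. So no valid plan exists.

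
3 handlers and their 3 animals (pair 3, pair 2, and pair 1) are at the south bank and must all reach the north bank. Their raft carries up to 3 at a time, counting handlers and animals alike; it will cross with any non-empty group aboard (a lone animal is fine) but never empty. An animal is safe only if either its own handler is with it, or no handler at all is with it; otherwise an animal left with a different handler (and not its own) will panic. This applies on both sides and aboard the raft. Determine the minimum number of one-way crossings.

5

Counting alone: each trip to the north bank takes at most 3 across and each return brings at least 1 back, so after t trips out (and t−1 returns) at most 3t − (t−1) of the 6 are across; that first reaches 6 at t = 3, so at least 5 crossings are needed.
The plan below uses exactly 5 crossings, so it is optimal:
1. animal 3 and handler 3 cross → the north bank.
2. handler 3 crosses ← the south bank.
3. handler 1, handler 2, and handler 3 cross → the north bank.
4. animal 3 crosses ← the south bank.
5. animal 1, animal 2, and animal 3 cross → the north bank.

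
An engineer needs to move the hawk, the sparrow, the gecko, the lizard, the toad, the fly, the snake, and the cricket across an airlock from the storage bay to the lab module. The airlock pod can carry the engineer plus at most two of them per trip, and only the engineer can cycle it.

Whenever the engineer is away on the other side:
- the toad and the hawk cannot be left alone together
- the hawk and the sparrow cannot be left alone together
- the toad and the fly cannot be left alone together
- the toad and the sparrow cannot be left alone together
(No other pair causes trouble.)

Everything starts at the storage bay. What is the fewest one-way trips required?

Counting alone: the engineer can take at most 2 across per trip to the lab module, so moving all 8 needs at least 4 loaded trips out, with a return between consecutive ones — at least 7 crossings.
The safety rule pushes this higher. Following every safe sequence of crossings, the most of the 8 that can be at the lab module as the airlock pod arrives there on crossings 7, 9, 11 is 5, 6, 7 respectively — never all 8.
So no plan with fewer than 13 crossings exists, and this one achieves 13:
1. Engineer goes to the lab module with the hawk and the toad.  [the storage bay: the cricket, the fly, the gecko, the lizard, the snake, the sparrow | the lab module: the hawk, the toad]
2. Engineer goes back to the storage bay with the hawk.  [the storage bay: the cricket, the fly, the gecko, the hawk, the lizard, the snake, the sparrow | the lab module: the toad]
3. Engineer goes to the lab module with the gecko and the hawk.  [the storage bay: the cricket, the fly, the lizard, the snake, the sparrow | the lab module: the gecko, the hawk, the toad]
4. Engineer goes back to the storage bay with the hawk.  [the storage bay: the cricket, the fly, the hawk, the lizard, the snake, the sparrow | the lab module: the gecko, the toad]
5. Engineer goes to the lab module with the hawk and the lizard.  [the storage bay: the cricket, the fly, the snake, the sparrow | the lab module: the gecko, the hawk, the lizard, the toad]
6. Engineer goes back to the storage bay with the hawk.  [the storage bay: the cricket, the fly, the hawk, the snake, the sparrow | the lab module: the gecko, the lizard, the toad]
7. Engineer goes to the lab module with the fly and the hawk.  [the storage bay: the cricket, the snake, the sparrow | the lab module: the fly, the gecko, the hawk, the lizard, the toad]
8. Engineer goes back to the storage bay with the toad.  [the storage bay: the cricket, the snake, the sparrow, the toad | the lab module: the fly, the gecko, the hawk, the lizard]
9. Engineer goes to the lab module with the snake and the sparrow.  [the storage bay: the cricket, the toad | the lab module: the fly, the gecko, the hawk, the lizard, the snake, the sparrow]
10. Engineer goes back to the storage bay with the hawk.  [the storage bay: the cricket, the hawk, the toad | the lab module: the fly, the gecko, the lizard, the snake, the sparrow]
11. Engineer goes to the lab module with the cricket and the hawk.  [the storage bay: the toad | the lab module: the cricket, the fly, the gecko, the hawk, the lizard, the snake, the sparrow]
12. Engineer goes back to the storage bay with the hawk.  [the storage bay: the hawk, the toad | the lab module: the cricket, the fly, the gecko, the lizard, the snake, the sparrow]
13. Engineer goes to the lab module with the hawk and the toad.  [the storage bay: — | the lab module: the cricket, the fly, the gecko, the hawk, the lizard, the snake, the sparrow, the toad]

13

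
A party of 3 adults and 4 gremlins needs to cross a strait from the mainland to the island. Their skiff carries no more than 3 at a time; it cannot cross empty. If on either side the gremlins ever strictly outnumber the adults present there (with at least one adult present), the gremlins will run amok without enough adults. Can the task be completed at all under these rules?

No

The gremlins already outnumber the adults at the mainland before anyone moves, so the starting position itself is disallowed.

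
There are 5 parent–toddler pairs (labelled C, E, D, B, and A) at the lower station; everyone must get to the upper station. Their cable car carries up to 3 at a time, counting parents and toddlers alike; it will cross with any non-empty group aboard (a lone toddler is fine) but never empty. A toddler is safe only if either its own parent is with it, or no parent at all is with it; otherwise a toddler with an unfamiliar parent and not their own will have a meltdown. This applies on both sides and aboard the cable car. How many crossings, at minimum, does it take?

Counting alone: each trip to the upper station takes at most 3 across and each return brings at least 1 back, so after t trips out (and t−1 returns) at most 3t − (t−1) of the 10 are across; that first reaches 10 at t = 5, so at least 9 crossings are needed.
The safety rule pushes this higher. Following every safe sequence of crossings, the most of the 10 that can be at the upper station as the cable car arrives there on crossing 9 is 9 — never all 10.
So no plan with fewer than 11 crossings exists, and this one achieves 11:
1. parent C and toddler C cross → the upper station.
2. parent C crosses ← the lower station.
3. toddler B, toddler D, and toddler E cross → the upper station.
4. toddler C crosses ← the lower station.
5. parent B, parent D, and parent E cross → the upper station.
6. parent E and toddler E cross ← the lower station.
7. parent A, parent C, and parent E cross → the upper station.
8. toddler D crosses ← the lower station.
9. toddler C and toddler E cross → the upper station.
10. toddler C crosses ← the lower station.
11. toddler A, toddler C, and toddler D cross → the upper station.

11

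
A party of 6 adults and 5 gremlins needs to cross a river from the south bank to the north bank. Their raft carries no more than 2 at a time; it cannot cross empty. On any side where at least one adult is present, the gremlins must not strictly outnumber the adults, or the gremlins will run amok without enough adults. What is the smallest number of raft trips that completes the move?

Counting alone: each trip to the north bank takes at most 2 across and each return brings at least 1 back, so after t trips out (and t−1 returns) at most 2t − (t−1) of the 11 are across; that first reaches 11 at t = 10, so at least 19 crossings are needed.
The plan below uses exactly 19 crossings, so it is optimal:
1. 2 gremlins → the north bank.  (the south bank: 6A 3G; the north bank: 0A 2G)
2. 1 gremlin ← the south bank.  (the south bank: 6A 4G; the north bank: 0A 1G)
3. 2 gremlins → the north bank.  (the south bank: 6A 2G; the north bank: 0A 3G)
4. 1 gremlin ← the south bank.  (the south bank: 6A 3G; the north bank: 0A 2G)
5. 2 adults → the north bank.  (the south bank: 4A 3G; the north bank: 2A 2G)
6. 1 gremlin ← the south bank.  (the south bank: 4A 4G; the north bank: 2A 1G)
7. 1 adult and 1 gremlin → the north bank.  (the south bank: 3A 3G; the north bank: 3A 2G)
8. 1 adult ← the south bank.  (the south bank: 4A 3G; the north bank: 2A 2G)
9. 1 adult and 1 gremlin → the north bank.  (the south bank: 3A 2G; the north bank: 3A 3G)
10. 1 gremlin ← the south bank.  (the south bank: 3A 3G; the north bank: 3A 2G)
11. 1 adult and 1 gremlin → the north bank.  (the south bank: 2A 2G; the north bank: 4A 3G)
12. 1 adult ← the south bank.  (the south bank: 3A 2G; the north bank: 3A 3G)
13. 1 adult and 1 gremlin → the north bank.  (the south bank: 2A 1G; the north bank: 4A 4G)
14. 1 gremlin ← the south bank.  (the south bank: 2A 2G; the north bank: 4A 3G)
15. 1 adult and 1 gremlin → the north bank.  (the south bank: 1A 1G; the north bank: 5A 4G)
16. 1 adult ← the south bank.  (the south bank: 2A 1G; the north bank: 4A 4G)
17. 1 adult and 1 gremlin → the north bank.  (the south bank: 1A 0G; the north bank: 5A 5G)
18. 1 gremlin ← the south bank.  (the south bank: 1A 1G; the north bank: 5A 4G)
19. 1 adult and 1 gremlin → the north bank.  (the south bank: 0A 0G; the north bank: 6A 5G)

19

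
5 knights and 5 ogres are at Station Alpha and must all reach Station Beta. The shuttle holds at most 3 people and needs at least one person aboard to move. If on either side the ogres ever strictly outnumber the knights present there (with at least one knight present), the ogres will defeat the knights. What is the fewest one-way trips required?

Counting alone: each trip to Station Beta takes at most 3 across and each return brings at least 1 back, so after t trips out (and t−1 returns) at most 3t − (t−1) of the 10 are across; that first reaches 10 at t = 5, so at least 9 crossings are needed.
The safety rule pushes this higher. Following every safe sequence of crossings, the most of the 10 that can be at Station Beta as the shuttle arrives there on crossing 9 is 9 — never all 10.
So no plan with fewer than 11 crossings exists, and this one achieves 11:
1. 2 ogres → Station Beta.  (Station Alpha: 5K 3O; Station Beta: 0K 2O)
2. 1 ogre ← Station Alpha.  (Station Alpha: 5K 4O; Station Beta: 0K 1O)
3. 3 ogres → Station Beta.  (Station Alpha: 5K 1O; Station Beta: 0K 4O)
4. 1 ogre ← Station Alpha.  (Station Alpha: 5K 2O; Station Beta: 0K 3O)
5. 3 knights → Station Beta.  (Station Alpha: 2K 2O; Station Beta: 3K 3O)
6. 1 knight and 1 ogre ← Station Alpha.  (Station Alpha: 3K 3O; Station Beta: 2K 2O)
7. 3 knights → Station Beta.  (Station Alpha: 0K 3O; Station Beta: 5K 2O)
8. 1 ogre ← Station Alpha.  (Station Alpha: 0K 4O; Station Beta: 5K 1O)
9. 2 ogres → Station Beta.  (Station Alpha: 0K 2O; Station Beta: 5K 3O)
10. 1 ogre ← Station Alpha.  (Station Alpha: 0K 3O; Station Beta: 5K 2O)
11. 3 ogres → Station Beta.  (Station Alpha: 0K 0O; Station Beta: 5K 5O)

11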